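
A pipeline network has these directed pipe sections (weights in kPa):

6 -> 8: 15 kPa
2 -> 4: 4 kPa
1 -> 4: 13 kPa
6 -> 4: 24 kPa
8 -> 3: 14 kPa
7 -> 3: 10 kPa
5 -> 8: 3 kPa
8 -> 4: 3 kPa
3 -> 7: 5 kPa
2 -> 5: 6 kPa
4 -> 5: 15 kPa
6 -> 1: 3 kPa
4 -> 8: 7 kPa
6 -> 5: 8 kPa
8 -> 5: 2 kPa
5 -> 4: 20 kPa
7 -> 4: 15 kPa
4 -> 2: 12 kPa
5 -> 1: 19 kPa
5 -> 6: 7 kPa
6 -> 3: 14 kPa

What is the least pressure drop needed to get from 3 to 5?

Candidate routes:
3 → 7 → 4 → 2 → 5: 5+15+12+6 = 38
3 → 7 → 4 → 5: 5+15+15 = 35
3 → 7 → 4 → 8 → 5: 5+15+7+2 = 29
The minimum is 29 kPa via 3 → 7 → 4 → 8 → 5.

29 kPa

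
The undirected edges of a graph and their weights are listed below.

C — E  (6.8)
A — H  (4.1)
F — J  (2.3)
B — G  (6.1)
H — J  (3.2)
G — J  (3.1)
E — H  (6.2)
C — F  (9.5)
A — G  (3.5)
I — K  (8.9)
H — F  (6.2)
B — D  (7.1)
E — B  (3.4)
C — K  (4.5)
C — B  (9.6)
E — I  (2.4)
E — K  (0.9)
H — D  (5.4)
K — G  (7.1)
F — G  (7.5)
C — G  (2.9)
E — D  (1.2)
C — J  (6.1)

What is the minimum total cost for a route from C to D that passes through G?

12.1

Best C to G: C → G costing 2.9
Best G to D: G → K → E → D costing 9.2
Total via G: 2.9 + 9.2 = 12.1.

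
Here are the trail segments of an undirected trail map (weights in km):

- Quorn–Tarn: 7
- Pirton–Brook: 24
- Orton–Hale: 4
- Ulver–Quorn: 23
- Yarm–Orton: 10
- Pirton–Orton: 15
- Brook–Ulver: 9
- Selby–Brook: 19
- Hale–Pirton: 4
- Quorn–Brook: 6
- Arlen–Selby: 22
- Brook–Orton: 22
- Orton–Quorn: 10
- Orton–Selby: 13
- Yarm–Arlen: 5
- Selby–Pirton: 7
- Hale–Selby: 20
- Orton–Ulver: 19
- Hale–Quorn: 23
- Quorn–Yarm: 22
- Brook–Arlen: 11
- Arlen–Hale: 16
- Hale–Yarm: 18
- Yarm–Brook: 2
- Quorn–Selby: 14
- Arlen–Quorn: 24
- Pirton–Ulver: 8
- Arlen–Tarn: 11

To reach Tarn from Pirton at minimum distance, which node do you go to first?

Hale

Enumerating some paths:
Pirton → Hale → Orton → Quorn → Tarn: 4+4+10+7 = 25
Pirton → Selby → Quorn → Tarn: 7+14+7 = 28
Cheapest is Pirton → Hale → Orton → Quorn → Tarn at 25 km.
So from Pirton the first move is to Hale.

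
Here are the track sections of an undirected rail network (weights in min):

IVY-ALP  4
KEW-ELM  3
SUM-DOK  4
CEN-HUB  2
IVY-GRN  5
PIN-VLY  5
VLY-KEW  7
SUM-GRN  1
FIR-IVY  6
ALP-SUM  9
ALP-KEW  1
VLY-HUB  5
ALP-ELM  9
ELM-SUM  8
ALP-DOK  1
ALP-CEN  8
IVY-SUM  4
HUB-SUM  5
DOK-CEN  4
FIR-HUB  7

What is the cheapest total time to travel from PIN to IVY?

17 min

Compare a few routes:
PIN - VLY - HUB - CEN - DOK - ALP - IVY: 5+5+2+4+1+4 = 21
PIN - VLY - HUB - SUM - IVY: 5+5+5+4 = 19
PIN - VLY - HUB - SUM - GRN - IVY: 5+5+5+1+5 = 21
PIN - VLY - KEW - ALP - IVY: 5+7+1+4 = 17
The minimum is 17 min via PIN - VLY - KEW - ALP - IVY.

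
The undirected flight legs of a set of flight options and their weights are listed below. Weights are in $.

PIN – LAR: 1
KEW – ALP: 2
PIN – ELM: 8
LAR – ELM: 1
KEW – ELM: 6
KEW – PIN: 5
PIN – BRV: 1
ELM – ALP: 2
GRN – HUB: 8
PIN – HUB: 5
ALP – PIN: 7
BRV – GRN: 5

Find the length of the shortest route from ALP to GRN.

Settle nodes by increasing distance from ALP:
ALP: 0
KEW: 2  (via ALP)
ELM: 2  (via ALP)
LAR: 3  (via ELM)
PIN: 4  (via LAR)
BRV: 5  (via PIN)
HUB: 9  (via PIN)
GRN: 10  (via BRV)
Shortest route: ALP–ELM–LAR–PIN–BRV–GRN = $10.

$10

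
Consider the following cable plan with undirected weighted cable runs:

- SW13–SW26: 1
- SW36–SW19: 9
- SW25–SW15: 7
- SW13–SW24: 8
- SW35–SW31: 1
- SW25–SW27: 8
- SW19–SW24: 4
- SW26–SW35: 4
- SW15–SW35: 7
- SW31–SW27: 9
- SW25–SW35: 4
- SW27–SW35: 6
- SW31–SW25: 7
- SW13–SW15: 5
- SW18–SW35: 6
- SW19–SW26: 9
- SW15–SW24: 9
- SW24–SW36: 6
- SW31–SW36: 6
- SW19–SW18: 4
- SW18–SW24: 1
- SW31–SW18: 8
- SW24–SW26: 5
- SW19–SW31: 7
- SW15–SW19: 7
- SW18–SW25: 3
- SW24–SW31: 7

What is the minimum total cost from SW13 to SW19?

10

Enumerating some paths:
SW13 → SW15 → SW19: 5+7 = 12
SW13 → SW26 → SW19: 1+9 = 10
SW13 → SW26 → SW24 → SW18 → SW19: 1+5+1+4 = 11
The minimum is 10 via SW13 → SW26 → SW19.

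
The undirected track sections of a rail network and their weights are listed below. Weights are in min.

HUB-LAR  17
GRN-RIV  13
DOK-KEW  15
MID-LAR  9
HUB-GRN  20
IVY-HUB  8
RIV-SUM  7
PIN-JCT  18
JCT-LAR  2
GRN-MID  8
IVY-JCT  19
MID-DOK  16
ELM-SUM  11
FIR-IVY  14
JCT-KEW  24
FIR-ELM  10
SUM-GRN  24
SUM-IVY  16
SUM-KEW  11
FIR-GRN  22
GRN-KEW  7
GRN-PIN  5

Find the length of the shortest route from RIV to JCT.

32 min

Running Dijkstra from RIV:
RIV: 0
SUM: 7  (via RIV)
GRN: 13  (via RIV)
PIN: 18  (via GRN)
KEW: 18  (via SUM)
ELM: 18  (via SUM)
MID: 21  (via GRN)
IVY: 23  (via SUM)
FIR: 28  (via ELM)
LAR: 30  (via MID)
HUB: 31  (via IVY)
JCT: 32  (via LAR)
Shortest route: RIV–GRN–MID–LAR–JCT = 32 min.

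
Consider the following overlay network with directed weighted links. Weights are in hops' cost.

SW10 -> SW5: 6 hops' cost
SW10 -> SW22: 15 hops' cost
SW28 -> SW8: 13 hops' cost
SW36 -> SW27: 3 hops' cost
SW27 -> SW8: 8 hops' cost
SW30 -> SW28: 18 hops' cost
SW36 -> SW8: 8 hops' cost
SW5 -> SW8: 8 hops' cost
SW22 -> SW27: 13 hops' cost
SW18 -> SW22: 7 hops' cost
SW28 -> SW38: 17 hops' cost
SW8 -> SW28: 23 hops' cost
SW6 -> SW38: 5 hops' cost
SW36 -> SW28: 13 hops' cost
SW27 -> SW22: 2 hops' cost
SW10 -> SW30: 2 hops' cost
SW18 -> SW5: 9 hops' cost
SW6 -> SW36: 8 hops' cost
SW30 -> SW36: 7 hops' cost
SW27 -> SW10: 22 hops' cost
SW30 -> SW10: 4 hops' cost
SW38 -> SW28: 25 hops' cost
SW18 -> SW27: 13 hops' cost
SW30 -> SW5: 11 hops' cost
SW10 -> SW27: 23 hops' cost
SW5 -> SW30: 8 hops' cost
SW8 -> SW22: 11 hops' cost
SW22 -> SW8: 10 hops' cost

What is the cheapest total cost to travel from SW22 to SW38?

50 hops' cost

Running Dijkstra from SW22:
SW22: 0
SW8: 10  (via SW22)
SW27: 13  (via SW22)
SW28: 33  (via SW8)
SW10: 35  (via SW27)
SW30: 37  (via SW10)
SW5: 41  (via SW10)
SW36: 44  (via SW30)
SW38: 50  (via SW28)
Shortest route: SW22–SW8–SW28–SW38 = 50 hops' cost.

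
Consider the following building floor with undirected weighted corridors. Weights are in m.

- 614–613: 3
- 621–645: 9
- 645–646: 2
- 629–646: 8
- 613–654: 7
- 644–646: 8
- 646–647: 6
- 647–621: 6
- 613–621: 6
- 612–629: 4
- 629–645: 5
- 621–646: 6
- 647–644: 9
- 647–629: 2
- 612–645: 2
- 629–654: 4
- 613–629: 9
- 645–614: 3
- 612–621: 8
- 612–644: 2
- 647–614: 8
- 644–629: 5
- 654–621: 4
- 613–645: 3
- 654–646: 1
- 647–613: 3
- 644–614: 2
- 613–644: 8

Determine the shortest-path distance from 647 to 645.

6 m

Running Dijkstra from 647:
647: 0
629: 2  (via 647)
613: 3  (via 647)
645: 6  (via 613)
Shortest route: 647–613–645 = 6 m.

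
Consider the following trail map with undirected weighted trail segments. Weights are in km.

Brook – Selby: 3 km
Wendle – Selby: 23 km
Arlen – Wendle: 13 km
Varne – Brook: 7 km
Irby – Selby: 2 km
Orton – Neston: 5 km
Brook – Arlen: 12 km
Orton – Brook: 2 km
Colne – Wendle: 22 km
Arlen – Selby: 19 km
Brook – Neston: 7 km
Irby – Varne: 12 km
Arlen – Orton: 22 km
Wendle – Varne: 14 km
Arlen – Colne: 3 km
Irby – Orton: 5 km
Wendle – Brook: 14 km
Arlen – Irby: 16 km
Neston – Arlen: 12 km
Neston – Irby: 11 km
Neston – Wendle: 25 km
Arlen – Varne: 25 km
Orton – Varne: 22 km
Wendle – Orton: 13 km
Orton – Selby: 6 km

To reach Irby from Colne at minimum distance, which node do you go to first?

Enumerating some paths:
Colne → Arlen → Irby: 3+16 = 19
Colne → Arlen → Brook → Selby → Irby: 3+12+3+2 = 20
Cheapest is Colne → Arlen → Irby at 19 km.
So from Colne the first move is to Arlen.

Arlen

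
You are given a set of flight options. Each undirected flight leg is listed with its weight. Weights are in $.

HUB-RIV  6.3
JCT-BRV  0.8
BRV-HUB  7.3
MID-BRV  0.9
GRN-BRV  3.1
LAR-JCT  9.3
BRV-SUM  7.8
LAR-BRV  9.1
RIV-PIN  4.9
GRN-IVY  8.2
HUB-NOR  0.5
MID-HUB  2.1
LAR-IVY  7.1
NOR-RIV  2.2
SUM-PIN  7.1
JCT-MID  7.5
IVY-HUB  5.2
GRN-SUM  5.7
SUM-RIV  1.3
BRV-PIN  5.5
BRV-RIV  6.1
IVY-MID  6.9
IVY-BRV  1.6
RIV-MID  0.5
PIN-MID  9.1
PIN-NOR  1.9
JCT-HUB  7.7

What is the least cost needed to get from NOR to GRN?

Shortest distances from NOR:
NOR: 0
HUB: 0.5  (via NOR)
PIN: 1.9  (via NOR)
RIV: 2.2  (via NOR)
MID: 2.6  (via HUB)
BRV: 3.5  (via MID)
SUM: 3.5  (via RIV)
JCT: 4.3  (via BRV)
IVY: 5.1  (via BRV)
GRN: 6.6  (via BRV)
Shortest route: NOR–HUB–MID–BRV–GRN = $6.6.

$6.6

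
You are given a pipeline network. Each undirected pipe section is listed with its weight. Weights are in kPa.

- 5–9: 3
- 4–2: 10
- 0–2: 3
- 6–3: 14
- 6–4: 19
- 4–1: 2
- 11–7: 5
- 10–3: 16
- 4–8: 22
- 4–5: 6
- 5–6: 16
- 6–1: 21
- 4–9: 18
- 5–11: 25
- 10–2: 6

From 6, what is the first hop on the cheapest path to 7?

5

Candidate routes:
6–5–11–7: 16+25+5 = 46
6–4–5–11–7: 19+6+25+5 = 55
6–1–4–5–11–7: 21+2+6+25+5 = 59
Cheapest is 6–5–11–7 at 46 kPa.
So from 6 the first move is to 5.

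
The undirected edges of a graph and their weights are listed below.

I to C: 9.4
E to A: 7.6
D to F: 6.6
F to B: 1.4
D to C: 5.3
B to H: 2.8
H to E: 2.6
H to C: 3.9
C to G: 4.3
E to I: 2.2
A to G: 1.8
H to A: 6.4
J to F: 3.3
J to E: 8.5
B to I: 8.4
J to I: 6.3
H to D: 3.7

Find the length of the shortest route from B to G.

Settle nodes by increasing distance from B:
B: 0
F: 1.4  (via B)
H: 2.8  (via B)
J: 4.7  (via F)
E: 5.4  (via H)
D: 6.5  (via H)
C: 6.7  (via H)
I: 7.6  (via E)
A: 9.2  (via H)
G: 11  (via C)
Shortest route: B–H–C–G = 11.

11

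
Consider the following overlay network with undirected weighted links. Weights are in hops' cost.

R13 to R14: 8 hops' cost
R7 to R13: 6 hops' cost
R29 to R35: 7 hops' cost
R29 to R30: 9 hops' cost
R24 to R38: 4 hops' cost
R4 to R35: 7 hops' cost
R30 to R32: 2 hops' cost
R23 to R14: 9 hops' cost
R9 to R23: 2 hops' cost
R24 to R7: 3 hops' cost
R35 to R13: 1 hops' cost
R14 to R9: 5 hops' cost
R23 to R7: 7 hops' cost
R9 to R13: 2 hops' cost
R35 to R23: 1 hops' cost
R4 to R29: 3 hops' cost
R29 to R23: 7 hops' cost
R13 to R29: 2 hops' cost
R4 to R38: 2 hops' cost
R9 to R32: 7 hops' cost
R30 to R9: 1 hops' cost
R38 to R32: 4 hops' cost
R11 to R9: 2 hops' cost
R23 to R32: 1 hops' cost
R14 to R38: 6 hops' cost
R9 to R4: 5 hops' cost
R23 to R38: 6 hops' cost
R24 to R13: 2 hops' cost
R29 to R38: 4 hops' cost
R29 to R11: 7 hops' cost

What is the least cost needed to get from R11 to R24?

Candidate routes:
R11–R9–R23–R35–R13–R24: 2+2+1+1+2 = 8
R11–R9–R13–R24: 2+2+2 = 6
Cheapest is R11–R9–R13–R24 at 6 hops' cost.

6 hops' cost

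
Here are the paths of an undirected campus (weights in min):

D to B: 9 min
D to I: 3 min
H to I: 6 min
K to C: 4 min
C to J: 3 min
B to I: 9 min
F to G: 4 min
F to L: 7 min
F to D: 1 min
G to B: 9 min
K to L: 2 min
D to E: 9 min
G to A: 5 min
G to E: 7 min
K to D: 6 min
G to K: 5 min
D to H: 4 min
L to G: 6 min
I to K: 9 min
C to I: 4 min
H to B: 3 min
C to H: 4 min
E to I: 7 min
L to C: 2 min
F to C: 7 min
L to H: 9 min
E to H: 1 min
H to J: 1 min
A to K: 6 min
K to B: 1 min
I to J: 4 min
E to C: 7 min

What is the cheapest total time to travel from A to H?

Compare a few routes:
A - K - B - H: 6+1+3 = 10
A - G - K - B - H: 5+5+1+3 = 14
A - G - E - H: 5+7+1 = 13
A - G - F - D - H: 5+4+1+4 = 14
The minimum is 10 min via A - K - B - H.

10 min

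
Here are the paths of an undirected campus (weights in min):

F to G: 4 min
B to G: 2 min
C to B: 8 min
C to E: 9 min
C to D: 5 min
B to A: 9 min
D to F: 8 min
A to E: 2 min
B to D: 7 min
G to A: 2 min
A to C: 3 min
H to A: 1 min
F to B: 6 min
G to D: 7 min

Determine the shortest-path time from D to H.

Compare a few routes:
D → C → A → H: 5+3+1 = 9
D → G → A → H: 7+2+1 = 10
D → B → G → A → H: 7+2+2+1 = 12
Cheapest is D → C → A → H at 9 min.

9 min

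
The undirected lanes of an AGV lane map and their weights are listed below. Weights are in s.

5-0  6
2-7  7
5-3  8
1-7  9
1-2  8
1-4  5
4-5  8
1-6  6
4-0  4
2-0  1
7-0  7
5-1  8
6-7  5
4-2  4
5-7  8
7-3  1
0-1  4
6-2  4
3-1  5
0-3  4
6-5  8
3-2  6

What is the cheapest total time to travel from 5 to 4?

8 s

Settle nodes by increasing distance from 5:
5: 0
0: 6  (via 5)
2: 7  (via 0)
1: 8  (via 5)
3: 8  (via 5)
4: 8  (via 5)
Shortest route: 5 → 4 = 8 s.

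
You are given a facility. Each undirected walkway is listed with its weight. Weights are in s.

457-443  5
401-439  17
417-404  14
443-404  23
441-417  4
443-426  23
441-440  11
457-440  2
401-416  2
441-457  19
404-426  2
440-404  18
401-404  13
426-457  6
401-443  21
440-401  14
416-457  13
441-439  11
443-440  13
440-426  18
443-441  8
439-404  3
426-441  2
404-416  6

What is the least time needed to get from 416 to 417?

14 s

Candidate routes:
416 - 404 - 417: 6+14 = 20
416 - 404 - 426 - 441 - 417: 6+2+2+4 = 14
416 - 401 - 404 - 426 - 441 - 417: 2+13+2+2+4 = 23
The minimum is 14 s via 416 - 404 - 426 - 441 - 417.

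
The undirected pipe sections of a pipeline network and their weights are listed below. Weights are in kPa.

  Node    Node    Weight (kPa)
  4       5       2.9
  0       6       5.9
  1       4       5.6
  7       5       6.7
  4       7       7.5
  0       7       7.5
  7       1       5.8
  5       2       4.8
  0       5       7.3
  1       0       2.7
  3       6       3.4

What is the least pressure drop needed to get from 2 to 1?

Candidate routes:
2 → 5 → 4 → 7 → 1: 4.8+2.9+7.5+5.8 = 21
2 → 5 → 7 → 1: 4.8+6.7+5.8 = 17.3
2 → 5 → 0 → 1: 4.8+7.3+2.7 = 14.8
2 → 5 → 4 → 1: 4.8+2.9+5.6 = 13.3
Cheapest is 2 → 5 → 4 → 1 at 13.3 kPa.

13.3 kPa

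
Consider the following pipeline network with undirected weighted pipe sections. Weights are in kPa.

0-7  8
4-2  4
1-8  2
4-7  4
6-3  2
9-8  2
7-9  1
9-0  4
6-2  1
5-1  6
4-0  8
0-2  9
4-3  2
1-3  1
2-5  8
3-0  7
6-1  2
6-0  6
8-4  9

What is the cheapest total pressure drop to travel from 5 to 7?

Shortest distances from 5:
5: 0
1: 6  (via 5)
3: 7  (via 1)
2: 8  (via 5)
6: 8  (via 1)
8: 8  (via 1)
4: 9  (via 3)
9: 10  (via 8)
7: 11  (via 9)
Shortest route: 5–1–8–9–7 = 11 kPa.

11 kPa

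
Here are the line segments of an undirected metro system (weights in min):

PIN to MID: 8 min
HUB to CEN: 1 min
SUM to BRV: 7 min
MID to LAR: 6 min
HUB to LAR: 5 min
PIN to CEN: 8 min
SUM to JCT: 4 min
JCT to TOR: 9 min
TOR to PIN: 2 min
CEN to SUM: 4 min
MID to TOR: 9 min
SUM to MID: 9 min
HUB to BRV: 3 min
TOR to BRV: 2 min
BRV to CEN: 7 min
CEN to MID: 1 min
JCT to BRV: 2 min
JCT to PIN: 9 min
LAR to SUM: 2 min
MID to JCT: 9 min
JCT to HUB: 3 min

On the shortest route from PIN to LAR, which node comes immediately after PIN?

Candidate routes:
PIN - TOR - BRV - SUM - LAR: 2+2+7+2 = 13
PIN - TOR - BRV - HUB - LAR: 2+2+3+5 = 12
PIN - CEN - SUM - LAR: 8+4+2 = 14
Cheapest is PIN - TOR - BRV - HUB - LAR at 12 min.
So from PIN the first move is to TOR.

TOR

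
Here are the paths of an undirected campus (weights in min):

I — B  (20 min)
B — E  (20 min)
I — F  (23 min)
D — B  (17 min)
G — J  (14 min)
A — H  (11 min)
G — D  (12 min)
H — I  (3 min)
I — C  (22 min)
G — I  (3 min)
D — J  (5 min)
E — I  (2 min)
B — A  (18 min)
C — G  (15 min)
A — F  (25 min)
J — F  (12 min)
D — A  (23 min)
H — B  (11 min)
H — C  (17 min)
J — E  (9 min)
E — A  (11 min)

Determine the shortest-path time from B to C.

28 min

Enumerating some paths:
B → H → I → G → C: 11+3+3+15 = 32
B → H → C: 11+17 = 28
B → H → I → C: 11+3+22 = 36
The minimum is 28 min via B → H → C.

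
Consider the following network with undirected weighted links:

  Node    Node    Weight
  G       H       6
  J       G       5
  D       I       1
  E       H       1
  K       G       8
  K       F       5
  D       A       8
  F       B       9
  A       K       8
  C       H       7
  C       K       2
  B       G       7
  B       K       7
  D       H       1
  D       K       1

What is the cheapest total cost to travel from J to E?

Enumerating some paths:
J–G–K–D–H–E: 5+8+1+1+1 = 16
J–G–H–E: 5+6+1 = 12
J–G–B–K–D–H–E: 5+7+7+1+1+1 = 22
J–G–K–C–H–E: 5+8+2+7+1 = 23
Cheapest is J–G–H–E at 12.

12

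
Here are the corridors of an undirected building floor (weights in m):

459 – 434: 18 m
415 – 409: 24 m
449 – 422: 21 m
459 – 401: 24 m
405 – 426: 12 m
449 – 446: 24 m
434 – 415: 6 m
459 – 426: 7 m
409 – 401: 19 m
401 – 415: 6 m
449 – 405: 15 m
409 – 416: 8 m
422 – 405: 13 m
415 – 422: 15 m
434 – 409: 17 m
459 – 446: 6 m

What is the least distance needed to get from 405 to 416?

59 m

Compare a few routes:
405–422–415–401–409–416: 13+15+6+19+8 = 61
405–422–415–409–416: 13+15+24+8 = 60
405–422–415–434–409–416: 13+15+6+17+8 = 59
405–426–459–434–409–416: 12+7+18+17+8 = 62
Cheapest is 405–422–415–434–409–416 at 59 m.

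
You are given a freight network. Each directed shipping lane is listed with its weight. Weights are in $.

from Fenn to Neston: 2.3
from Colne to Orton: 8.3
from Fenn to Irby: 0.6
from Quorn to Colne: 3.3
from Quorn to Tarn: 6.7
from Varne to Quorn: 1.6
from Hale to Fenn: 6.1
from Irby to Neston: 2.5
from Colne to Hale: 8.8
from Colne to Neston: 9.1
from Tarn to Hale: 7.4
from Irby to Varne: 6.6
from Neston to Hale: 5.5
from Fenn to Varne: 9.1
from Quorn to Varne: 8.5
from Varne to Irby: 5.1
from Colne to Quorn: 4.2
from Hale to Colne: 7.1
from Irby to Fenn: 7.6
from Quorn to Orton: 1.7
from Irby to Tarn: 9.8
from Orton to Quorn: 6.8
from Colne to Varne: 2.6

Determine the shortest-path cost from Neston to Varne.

$15.2

Compare a few routes:
Neston - Hale - Colne - Quorn - Varne: 5.5+7.1+4.2+8.5 = 25.3
Neston - Hale - Colne - Varne: 5.5+7.1+2.6 = 15.2
Neston - Hale - Fenn - Irby - Varne: 5.5+6.1+0.6+6.6 = 18.8
Neston - Hale - Fenn - Varne: 5.5+6.1+9.1 = 20.7
The minimum is $15.2 via Neston - Hale - Colne - Varne.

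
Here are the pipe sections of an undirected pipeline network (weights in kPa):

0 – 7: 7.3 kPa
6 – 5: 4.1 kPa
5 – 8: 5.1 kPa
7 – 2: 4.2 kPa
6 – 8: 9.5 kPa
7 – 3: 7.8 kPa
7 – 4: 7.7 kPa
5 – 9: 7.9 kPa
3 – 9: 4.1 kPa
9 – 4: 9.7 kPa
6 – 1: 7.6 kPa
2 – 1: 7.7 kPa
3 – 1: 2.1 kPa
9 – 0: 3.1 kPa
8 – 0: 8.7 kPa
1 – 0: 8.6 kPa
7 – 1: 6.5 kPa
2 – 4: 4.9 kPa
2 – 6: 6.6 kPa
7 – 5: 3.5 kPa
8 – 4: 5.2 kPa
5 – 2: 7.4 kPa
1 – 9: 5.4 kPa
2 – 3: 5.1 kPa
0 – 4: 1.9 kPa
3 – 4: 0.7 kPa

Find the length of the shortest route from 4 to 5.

10.3 kPa

Running Dijkstra from 4:
4: 0
3: 0.7  (via 4)
0: 1.9  (via 4)
1: 2.8  (via 3)
9: 4.8  (via 3)
2: 4.9  (via 4)
8: 5.2  (via 4)
7: 7.7  (via 4)
5: 10.3  (via 8)
Shortest route: 4 → 8 → 5 = 10.3 kPa.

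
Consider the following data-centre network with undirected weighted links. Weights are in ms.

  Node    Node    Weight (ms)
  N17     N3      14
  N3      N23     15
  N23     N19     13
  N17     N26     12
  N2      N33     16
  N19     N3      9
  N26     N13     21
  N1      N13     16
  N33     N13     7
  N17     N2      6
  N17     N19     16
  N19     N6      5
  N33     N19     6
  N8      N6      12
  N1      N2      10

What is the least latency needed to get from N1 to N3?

30 ms

Enumerating some paths:
N1 → N13 → N33 → N19 → N3: 16+7+6+9 = 38
N1 → N2 → N17 → N3: 10+6+14 = 30
Cheapest is N1 → N2 → N17 → N3 at 30 ms.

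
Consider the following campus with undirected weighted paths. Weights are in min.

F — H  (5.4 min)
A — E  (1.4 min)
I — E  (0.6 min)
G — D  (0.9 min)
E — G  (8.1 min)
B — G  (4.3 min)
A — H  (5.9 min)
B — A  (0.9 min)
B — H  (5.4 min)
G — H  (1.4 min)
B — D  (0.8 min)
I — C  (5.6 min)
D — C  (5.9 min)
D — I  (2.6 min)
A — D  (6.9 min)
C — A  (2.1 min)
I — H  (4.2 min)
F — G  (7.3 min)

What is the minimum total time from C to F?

11.5 min

Shortest distances from C:
C: 0
A: 2.1  (via C)
B: 3  (via A)
E: 3.5  (via A)
D: 3.8  (via B)
I: 4.1  (via E)
G: 4.7  (via D)
H: 6.1  (via G)
F: 11.5  (via H)
Shortest route: C–A–B–D–G–H–F = 11.5 min.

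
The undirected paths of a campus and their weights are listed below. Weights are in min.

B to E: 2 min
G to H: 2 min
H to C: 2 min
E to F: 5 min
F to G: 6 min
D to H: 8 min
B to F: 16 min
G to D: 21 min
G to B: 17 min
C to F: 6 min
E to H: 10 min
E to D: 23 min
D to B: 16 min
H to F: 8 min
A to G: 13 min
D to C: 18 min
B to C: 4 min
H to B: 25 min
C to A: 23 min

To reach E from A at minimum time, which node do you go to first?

Enumerating some paths:
A → G → H → C → B → E: 13+2+2+4+2 = 23
A → G → F → E: 13+6+5 = 24
Cheapest is A → G → H → C → B → E at 23 min.
So from A the first move is to G.

G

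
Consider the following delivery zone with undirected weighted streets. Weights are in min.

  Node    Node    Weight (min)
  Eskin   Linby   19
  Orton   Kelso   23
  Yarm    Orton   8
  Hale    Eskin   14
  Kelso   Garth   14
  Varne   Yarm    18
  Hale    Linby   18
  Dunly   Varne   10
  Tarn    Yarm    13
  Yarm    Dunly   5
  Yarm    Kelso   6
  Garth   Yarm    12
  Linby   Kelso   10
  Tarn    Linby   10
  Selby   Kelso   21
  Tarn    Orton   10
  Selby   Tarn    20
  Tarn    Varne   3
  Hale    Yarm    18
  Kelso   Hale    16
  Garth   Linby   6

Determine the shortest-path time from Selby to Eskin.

Compare a few routes:
Selby–Tarn–Linby–Eskin: 20+10+19 = 49
Selby–Kelso–Linby–Eskin: 21+10+19 = 50
Selby–Kelso–Yarm–Hale–Eskin: 21+6+18+14 = 59
Selby–Kelso–Hale–Eskin: 21+16+14 = 51
Cheapest is Selby–Tarn–Linby–Eskin at 49 min.

49 min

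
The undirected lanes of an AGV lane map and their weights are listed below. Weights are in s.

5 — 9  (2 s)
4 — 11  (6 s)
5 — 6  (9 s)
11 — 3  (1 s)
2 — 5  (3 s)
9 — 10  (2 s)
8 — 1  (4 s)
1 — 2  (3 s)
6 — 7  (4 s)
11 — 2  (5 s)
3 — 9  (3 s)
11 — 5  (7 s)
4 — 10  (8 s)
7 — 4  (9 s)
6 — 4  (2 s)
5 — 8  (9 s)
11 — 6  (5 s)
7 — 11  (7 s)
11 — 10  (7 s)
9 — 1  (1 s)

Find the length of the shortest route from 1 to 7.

12 s

Compare a few routes:
1 - 9 - 3 - 11 - 7: 1+3+1+7 = 12
1 - 2 - 11 - 7: 3+5+7 = 15
1 - 9 - 3 - 11 - 6 - 7: 1+3+1+5+4 = 14
Cheapest is 1 - 9 - 3 - 11 - 7 at 12 s.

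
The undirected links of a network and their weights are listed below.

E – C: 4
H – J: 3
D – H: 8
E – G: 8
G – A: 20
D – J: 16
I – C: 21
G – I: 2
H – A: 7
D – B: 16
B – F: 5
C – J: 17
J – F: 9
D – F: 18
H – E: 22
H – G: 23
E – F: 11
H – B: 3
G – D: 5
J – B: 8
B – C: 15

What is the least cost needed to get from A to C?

Enumerating some paths:
A–H–J–C: 7+3+17 = 27
A–H–B–C: 7+3+15 = 25
A–G–E–C: 20+8+4 = 32
A–H–B–F–E–C: 7+3+5+11+4 = 30
Cheapest is A–H–B–C at 25.

25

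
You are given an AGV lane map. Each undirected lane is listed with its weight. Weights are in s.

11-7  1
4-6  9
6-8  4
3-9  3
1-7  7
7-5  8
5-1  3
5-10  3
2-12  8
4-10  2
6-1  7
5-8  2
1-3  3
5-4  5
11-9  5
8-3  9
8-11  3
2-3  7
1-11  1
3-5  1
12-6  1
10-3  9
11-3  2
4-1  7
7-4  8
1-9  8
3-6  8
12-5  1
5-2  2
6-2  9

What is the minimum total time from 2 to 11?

5 s

Running Dijkstra from 2:
2: 0
5: 2  (via 2)
3: 3  (via 5)
12: 3  (via 5)
6: 4  (via 12)
8: 4  (via 5)
1: 5  (via 5)
10: 5  (via 5)
11: 5  (via 3)
Shortest route: 2 → 5 → 3 → 11 = 5 s.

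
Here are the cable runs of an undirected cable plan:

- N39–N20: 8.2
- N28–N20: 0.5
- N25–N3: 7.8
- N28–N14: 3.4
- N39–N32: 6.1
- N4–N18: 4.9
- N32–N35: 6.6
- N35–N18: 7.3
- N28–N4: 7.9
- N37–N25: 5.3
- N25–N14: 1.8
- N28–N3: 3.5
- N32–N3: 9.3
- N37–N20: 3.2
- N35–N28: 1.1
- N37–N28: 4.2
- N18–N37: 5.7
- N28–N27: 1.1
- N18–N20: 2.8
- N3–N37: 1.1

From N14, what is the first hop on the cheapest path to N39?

Compare a few routes:
N14 - N28 - N20 - N39: 3.4+0.5+8.2 = 12.1
N14 - N28 - N35 - N32 - N39: 3.4+1.1+6.6+6.1 = 17.2
The minimum is 12.1 via N14 - N28 - N20 - N39.
So from N14 the first move is to N28.

N28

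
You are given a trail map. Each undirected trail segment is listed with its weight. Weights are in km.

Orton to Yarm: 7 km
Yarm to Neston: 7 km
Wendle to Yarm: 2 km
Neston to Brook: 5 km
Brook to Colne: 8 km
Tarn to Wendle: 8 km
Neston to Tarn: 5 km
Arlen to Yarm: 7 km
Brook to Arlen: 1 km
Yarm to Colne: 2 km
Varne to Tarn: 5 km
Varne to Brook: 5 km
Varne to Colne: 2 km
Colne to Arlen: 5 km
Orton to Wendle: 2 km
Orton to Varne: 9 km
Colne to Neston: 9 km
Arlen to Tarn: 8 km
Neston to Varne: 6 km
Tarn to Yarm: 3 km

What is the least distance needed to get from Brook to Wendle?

Settle nodes by increasing distance from Brook:
Brook: 0
Arlen: 1  (via Brook)
Neston: 5  (via Brook)
Varne: 5  (via Brook)
Colne: 6  (via Arlen)
Yarm: 8  (via Arlen)
Tarn: 9  (via Arlen)
Wendle: 10  (via Yarm)
Shortest route: Brook–Arlen–Yarm–Wendle = 10 km.

10 km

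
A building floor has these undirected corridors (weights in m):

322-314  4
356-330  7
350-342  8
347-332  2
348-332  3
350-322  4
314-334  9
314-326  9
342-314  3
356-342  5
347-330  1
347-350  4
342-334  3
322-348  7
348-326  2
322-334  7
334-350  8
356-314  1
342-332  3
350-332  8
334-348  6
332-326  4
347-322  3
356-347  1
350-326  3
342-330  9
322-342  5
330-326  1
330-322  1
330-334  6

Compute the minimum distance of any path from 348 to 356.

5 m

Settle nodes by increasing distance from 348:
348: 0
326: 2  (via 348)
330: 3  (via 326)
332: 3  (via 348)
347: 4  (via 330)
322: 4  (via 330)
356: 5  (via 347)
Shortest route: 348–326–330–347–356 = 5 m.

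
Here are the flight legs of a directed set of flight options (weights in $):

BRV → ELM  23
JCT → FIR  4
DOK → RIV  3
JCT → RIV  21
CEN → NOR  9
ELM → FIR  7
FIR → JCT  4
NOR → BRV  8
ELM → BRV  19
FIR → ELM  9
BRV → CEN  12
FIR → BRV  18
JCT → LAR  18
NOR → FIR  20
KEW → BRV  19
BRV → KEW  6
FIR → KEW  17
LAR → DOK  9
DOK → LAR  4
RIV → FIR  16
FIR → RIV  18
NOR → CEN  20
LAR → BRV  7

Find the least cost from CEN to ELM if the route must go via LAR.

$81

Best CEN to LAR: CEN–NOR–FIR–JCT–LAR costing 51
Shortest LAR→ELM: LAR–BRV–ELM = 30
Total via LAR: 51 + 30 = $81.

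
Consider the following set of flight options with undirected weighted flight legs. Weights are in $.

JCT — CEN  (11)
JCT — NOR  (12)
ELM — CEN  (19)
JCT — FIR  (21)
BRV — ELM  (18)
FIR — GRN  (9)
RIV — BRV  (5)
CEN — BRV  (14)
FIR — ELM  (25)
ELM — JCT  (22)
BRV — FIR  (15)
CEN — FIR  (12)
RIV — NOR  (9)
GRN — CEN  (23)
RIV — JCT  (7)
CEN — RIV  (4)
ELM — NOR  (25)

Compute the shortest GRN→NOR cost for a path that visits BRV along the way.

Best GRN to BRV: GRN–FIR–BRV costing 24
Shortest BRV→NOR: BRV–RIV–NOR = 14
Total via BRV: 24 + 14 = $38.

$38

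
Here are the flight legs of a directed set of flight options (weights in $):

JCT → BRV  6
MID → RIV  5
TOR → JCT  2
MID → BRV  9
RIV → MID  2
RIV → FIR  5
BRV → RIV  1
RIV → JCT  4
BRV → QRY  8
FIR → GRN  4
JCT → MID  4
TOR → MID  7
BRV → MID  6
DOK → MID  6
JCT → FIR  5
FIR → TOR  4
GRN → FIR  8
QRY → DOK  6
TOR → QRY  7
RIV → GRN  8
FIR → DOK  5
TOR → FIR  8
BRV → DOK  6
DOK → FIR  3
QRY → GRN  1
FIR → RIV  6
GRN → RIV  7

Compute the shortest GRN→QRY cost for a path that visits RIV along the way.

$23

Shortest GRN→RIV: GRN–RIV = 7
Best RIV to QRY: RIV–FIR–TOR–QRY costing 16
Total via RIV: 7 + 16 = $23.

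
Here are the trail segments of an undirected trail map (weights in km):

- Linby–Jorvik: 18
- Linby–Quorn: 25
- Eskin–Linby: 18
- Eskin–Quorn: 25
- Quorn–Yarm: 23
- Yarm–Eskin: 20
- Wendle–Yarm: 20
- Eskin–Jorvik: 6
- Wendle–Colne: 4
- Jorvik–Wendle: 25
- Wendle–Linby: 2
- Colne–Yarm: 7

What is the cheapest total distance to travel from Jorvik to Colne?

24 km

Settle nodes by increasing distance from Jorvik:
Jorvik: 0
Eskin: 6  (via Jorvik)
Linby: 18  (via Jorvik)
Wendle: 20  (via Linby)
Colne: 24  (via Wendle)
Shortest route: Jorvik–Linby–Wendle–Colne = 24 km.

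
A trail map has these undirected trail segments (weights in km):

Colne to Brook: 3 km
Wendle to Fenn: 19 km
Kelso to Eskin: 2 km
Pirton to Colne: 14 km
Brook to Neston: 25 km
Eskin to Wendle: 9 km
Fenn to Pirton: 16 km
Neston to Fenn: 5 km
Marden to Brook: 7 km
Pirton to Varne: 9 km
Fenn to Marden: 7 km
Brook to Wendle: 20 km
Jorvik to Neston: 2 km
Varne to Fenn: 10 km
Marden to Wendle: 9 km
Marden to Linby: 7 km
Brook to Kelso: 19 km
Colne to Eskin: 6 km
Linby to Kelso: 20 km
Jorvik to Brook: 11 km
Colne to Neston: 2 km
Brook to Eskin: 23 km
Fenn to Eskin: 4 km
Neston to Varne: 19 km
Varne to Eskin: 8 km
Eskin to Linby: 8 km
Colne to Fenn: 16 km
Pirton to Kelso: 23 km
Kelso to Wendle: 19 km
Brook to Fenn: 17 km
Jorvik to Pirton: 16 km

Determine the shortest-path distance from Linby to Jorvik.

Shortest distances from Linby:
Linby: 0
Marden: 7  (via Linby)
Eskin: 8  (via Linby)
Kelso: 10  (via Eskin)
Fenn: 12  (via Eskin)
Brook: 14  (via Marden)
Colne: 14  (via Eskin)
Neston: 16  (via Colne)
Varne: 16  (via Eskin)
Wendle: 16  (via Marden)
Jorvik: 18  (via Neston)
Shortest route: Linby–Eskin–Colne–Neston–Jorvik = 18 km.

18 km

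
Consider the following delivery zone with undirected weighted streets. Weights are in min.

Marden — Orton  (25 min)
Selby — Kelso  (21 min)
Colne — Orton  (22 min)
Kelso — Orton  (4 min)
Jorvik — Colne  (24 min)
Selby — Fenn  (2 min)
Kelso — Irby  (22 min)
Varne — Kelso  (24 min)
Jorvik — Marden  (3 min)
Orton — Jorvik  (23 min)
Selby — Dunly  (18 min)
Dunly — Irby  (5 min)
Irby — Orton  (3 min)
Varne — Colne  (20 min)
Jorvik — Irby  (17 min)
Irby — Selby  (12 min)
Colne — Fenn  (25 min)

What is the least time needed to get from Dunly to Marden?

25 min

Settle nodes by increasing distance from Dunly:
Dunly: 0
Irby: 5  (via Dunly)
Orton: 8  (via Irby)
Kelso: 12  (via Orton)
Selby: 17  (via Irby)
Fenn: 19  (via Selby)
Jorvik: 22  (via Irby)
Marden: 25  (via Jorvik)
Shortest route: Dunly–Irby–Jorvik–Marden = 25 min.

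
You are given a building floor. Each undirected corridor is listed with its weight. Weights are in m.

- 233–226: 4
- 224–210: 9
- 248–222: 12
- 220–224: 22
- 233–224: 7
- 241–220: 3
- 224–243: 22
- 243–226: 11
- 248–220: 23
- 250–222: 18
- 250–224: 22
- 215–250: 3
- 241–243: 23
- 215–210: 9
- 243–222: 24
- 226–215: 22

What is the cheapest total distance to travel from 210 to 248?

Enumerating some paths:
210 - 224 - 220 - 248: 9+22+23 = 54
210 - 215 - 250 - 222 - 248: 9+3+18+12 = 42
210 - 224 - 243 - 222 - 248: 9+22+24+12 = 67
210 - 224 - 250 - 222 - 248: 9+22+18+12 = 61
The minimum is 42 m via 210 - 215 - 250 - 222 - 248.

42 m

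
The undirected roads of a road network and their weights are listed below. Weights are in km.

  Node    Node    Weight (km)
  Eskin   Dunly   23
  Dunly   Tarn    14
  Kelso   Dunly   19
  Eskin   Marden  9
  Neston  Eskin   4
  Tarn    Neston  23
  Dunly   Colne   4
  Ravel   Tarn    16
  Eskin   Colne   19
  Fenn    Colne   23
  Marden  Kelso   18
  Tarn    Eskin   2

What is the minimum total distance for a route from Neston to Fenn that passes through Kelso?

Best Neston to Kelso: Neston → Eskin → Marden → Kelso costing 31
Shortest Kelso→Fenn: Kelso → Dunly → Colne → Fenn = 46
Total via Kelso: 31 + 46 = 77 km.

77 km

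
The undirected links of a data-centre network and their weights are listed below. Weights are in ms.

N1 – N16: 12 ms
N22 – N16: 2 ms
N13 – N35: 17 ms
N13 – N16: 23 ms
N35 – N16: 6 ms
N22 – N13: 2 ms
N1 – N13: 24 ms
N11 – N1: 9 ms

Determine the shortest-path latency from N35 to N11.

Shortest distances from N35:
N35: 0
N16: 6  (via N35)
N22: 8  (via N16)
N13: 10  (via N22)
N1: 18  (via N16)
N11: 27  (via N1)
Shortest route: N35 → N16 → N1 → N11 = 27 ms.

27 ms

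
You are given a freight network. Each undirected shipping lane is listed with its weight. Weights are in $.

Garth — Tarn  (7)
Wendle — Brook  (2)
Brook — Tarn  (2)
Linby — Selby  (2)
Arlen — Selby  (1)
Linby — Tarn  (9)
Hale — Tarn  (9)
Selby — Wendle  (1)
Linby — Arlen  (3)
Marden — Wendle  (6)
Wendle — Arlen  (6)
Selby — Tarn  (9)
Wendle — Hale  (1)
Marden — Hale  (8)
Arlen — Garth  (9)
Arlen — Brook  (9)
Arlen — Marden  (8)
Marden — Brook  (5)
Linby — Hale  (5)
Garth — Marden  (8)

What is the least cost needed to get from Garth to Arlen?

$9

Settle nodes by increasing distance from Garth:
Garth: 0
Tarn: 7  (via Garth)
Marden: 8  (via Garth)
Arlen: 9  (via Garth)
Shortest route: Garth → Arlen = $9.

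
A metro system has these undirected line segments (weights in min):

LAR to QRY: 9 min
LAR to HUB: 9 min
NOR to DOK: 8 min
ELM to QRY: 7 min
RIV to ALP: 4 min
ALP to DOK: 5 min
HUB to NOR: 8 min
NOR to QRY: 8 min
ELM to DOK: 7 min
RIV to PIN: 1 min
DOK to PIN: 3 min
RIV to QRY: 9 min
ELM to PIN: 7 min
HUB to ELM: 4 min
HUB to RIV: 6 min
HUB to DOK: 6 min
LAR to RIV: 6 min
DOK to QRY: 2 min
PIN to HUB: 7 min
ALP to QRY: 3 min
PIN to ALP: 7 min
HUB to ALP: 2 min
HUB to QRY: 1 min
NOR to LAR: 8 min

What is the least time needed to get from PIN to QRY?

Running Dijkstra from PIN:
PIN: 0
RIV: 1  (via PIN)
DOK: 3  (via PIN)
ALP: 5  (via RIV)
QRY: 5  (via DOK)
Shortest route: PIN–DOK–QRY = 5 min.

5 min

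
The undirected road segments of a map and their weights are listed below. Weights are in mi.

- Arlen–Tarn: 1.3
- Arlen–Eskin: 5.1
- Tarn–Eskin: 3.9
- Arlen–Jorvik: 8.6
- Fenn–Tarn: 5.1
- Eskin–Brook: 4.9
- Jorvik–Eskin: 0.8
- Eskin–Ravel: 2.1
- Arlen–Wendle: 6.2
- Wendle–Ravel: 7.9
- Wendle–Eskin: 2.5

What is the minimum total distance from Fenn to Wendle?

Candidate routes:
Fenn - Tarn - Arlen - Wendle: 5.1+1.3+6.2 = 12.6
Fenn - Tarn - Eskin - Wendle: 5.1+3.9+2.5 = 11.5
Cheapest is Fenn - Tarn - Eskin - Wendle at 11.5 mi.

11.5 mi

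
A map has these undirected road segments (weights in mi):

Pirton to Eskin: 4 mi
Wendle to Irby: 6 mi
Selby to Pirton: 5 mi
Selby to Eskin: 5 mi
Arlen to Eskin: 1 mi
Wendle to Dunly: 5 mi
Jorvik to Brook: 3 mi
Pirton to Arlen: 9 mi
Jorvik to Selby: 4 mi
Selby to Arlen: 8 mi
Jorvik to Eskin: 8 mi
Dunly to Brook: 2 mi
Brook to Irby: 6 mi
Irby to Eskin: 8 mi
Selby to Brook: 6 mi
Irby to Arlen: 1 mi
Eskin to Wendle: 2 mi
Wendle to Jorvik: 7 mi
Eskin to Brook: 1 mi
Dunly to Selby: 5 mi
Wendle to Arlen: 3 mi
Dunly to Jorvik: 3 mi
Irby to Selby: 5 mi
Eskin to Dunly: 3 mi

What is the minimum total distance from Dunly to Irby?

5 mi

Enumerating some paths:
Dunly - Eskin - Arlen - Irby: 3+1+1 = 5
Dunly - Brook - Irby: 2+6 = 8
Cheapest is Dunly - Eskin - Arlen - Irby at 5 mi.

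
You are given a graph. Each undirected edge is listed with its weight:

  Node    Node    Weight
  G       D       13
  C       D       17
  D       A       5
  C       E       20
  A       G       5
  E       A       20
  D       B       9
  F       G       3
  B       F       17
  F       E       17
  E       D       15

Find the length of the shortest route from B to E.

24

Compare a few routes:
B - F - E: 17+17 = 34
B - D - E: 9+15 = 24
Cheapest is B - D - E at 24.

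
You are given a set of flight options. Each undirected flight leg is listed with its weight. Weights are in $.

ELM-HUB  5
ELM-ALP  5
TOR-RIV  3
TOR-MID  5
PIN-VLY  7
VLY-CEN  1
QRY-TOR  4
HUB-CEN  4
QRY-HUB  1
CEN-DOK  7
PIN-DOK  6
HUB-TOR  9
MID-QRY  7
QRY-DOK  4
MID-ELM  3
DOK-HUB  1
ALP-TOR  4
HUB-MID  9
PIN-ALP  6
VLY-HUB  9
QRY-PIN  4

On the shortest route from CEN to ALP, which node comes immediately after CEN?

Candidate routes:
CEN - HUB - ELM - ALP: 4+5+5 = 14
CEN - VLY - PIN - ALP: 1+7+6 = 14
CEN - HUB - QRY - PIN - ALP: 4+1+4+6 = 15
CEN - HUB - QRY - TOR - ALP: 4+1+4+4 = 13
The minimum is $13 via CEN - HUB - QRY - TOR - ALP.
So from CEN the first move is to HUB.

HUB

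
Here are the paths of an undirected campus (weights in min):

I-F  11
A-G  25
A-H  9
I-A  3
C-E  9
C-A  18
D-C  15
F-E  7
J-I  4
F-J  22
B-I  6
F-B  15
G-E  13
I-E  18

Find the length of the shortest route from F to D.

Running Dijkstra from F:
F: 0
E: 7  (via F)
I: 11  (via F)
A: 14  (via I)
B: 15  (via F)
J: 15  (via I)
C: 16  (via E)
G: 20  (via E)
H: 23  (via A)
D: 31  (via C)
Shortest route: F–E–C–D = 31 min.

31 min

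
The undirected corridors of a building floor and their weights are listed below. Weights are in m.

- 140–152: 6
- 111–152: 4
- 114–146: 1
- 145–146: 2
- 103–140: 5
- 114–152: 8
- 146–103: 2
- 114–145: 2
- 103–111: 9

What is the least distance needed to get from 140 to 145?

9 m

Compare a few routes:
140–103–146–145: 5+2+2 = 9
140–103–146–114–145: 5+2+1+2 = 10
Cheapest is 140–103–146–145 at 9 m.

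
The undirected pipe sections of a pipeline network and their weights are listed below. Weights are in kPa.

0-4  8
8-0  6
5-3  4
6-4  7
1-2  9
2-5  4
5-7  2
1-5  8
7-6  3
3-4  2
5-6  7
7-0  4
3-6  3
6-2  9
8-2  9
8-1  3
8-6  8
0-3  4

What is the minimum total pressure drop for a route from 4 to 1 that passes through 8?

Shortest 4→8: 4 → 3 → 0 → 8 = 12
Shortest 8→1: 8 → 1 = 3
Total via 8: 12 + 3 = 15 kPa.

15 kPa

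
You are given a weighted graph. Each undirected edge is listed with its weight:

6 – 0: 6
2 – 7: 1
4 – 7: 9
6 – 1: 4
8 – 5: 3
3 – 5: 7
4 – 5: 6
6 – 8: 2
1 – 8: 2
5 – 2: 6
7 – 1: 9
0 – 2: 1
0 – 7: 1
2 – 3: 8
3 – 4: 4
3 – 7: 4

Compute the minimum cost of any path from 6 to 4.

11

Enumerating some paths:
6 → 8 → 5 → 4: 2+3+6 = 11
6 → 1 → 8 → 5 → 4: 4+2+3+6 = 15
Cheapest is 6 → 8 → 5 → 4 at 11.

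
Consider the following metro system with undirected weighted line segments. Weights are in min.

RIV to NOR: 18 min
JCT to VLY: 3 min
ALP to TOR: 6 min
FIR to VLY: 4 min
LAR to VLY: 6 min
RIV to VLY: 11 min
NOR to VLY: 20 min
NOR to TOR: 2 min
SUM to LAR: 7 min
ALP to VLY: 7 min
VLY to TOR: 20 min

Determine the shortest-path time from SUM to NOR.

28 min

Candidate routes:
SUM → LAR → VLY → NOR: 7+6+20 = 33
SUM → LAR → VLY → ALP → TOR → NOR: 7+6+7+6+2 = 28
SUM → LAR → VLY → TOR → NOR: 7+6+20+2 = 35
Cheapest is SUM → LAR → VLY → ALP → TOR → NOR at 28 min.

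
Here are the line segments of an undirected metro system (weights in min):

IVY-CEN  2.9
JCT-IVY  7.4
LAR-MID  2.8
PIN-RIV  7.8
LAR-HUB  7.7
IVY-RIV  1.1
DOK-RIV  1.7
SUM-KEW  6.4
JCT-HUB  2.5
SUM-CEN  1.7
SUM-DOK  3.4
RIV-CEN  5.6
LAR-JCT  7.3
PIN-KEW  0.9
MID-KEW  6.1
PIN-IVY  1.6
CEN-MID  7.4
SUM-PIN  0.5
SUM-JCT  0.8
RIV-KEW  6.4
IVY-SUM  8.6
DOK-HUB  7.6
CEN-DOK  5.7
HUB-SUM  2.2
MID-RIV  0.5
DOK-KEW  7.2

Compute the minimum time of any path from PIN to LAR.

6 min

Compare a few routes:
PIN–SUM–JCT–LAR: 0.5+0.8+7.3 = 8.6
PIN–IVY–RIV–MID–LAR: 1.6+1.1+0.5+2.8 = 6
PIN–SUM–DOK–RIV–MID–LAR: 0.5+3.4+1.7+0.5+2.8 = 8.9
The minimum is 6 min via PIN–IVY–RIV–MID–LAR.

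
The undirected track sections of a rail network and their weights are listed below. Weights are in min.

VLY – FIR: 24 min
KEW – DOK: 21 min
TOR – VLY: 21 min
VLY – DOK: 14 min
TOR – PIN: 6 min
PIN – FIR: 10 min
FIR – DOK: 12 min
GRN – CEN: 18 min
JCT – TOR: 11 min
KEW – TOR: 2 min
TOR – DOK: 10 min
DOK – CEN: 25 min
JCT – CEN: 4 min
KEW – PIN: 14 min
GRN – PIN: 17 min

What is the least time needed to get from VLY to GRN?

44 min

Compare a few routes:
VLY - TOR - PIN - GRN: 21+6+17 = 44
VLY - DOK - TOR - PIN - GRN: 14+10+6+17 = 47
Cheapest is VLY - TOR - PIN - GRN at 44 min.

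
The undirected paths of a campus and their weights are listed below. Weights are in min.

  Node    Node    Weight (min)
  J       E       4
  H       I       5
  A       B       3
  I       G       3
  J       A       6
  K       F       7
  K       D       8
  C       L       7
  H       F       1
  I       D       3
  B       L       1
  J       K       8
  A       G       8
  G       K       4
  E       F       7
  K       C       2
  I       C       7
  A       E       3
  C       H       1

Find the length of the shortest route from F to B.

10 min

Candidate routes:
F → H → C → L → B: 1+1+7+1 = 10
F → E → A → B: 7+3+3 = 13
The minimum is 10 min via F → H → C → L → B.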